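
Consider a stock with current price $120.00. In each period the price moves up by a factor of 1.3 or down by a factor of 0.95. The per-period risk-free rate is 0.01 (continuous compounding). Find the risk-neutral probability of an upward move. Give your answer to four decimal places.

p = 0.1716

Risk-neutral probability p = (e^0.01 − 0.95)/(1.3 − 0.95) = 0.0601/0.3500 = 0.1716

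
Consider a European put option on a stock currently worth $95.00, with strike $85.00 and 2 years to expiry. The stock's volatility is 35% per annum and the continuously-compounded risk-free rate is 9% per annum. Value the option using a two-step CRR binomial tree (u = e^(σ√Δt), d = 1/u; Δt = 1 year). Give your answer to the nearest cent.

$6.53

CRR parameters: u = e^(σ√Δt) = e^(0.35·√1) = 1.4191, d = 1/u = 0.7047
Per-period rate: rΔt = 0.09·1 = 0.09, so R = e^0.09 = 1.0942
Risk-neutral probability p = (e^0.09 − 0.7047)/(1.4191 − 0.7047) = 0.3895/0.7144 = 0.5452
Terminal stock prices: S_uu = 191.3, S_ud = 95, S_dd = 47.18
Terminal payoffs (K − S): max(-106.3, 0) = 0, max(-10, 0) = 0, max(37.82, 0) = 37.82
Node u (S = 134.8): V_u = e^(−0.09)·[0.5452·0.0000 + 0.4548·0.0000] = 0.0000
Node d (S = 66.95): V_d = e^(−0.09)·[0.5452·0.0000 + 0.4548·37.8244] = 15.7216
Node 0 (S = 95): V_0 = e^(−0.09)·[0.5452·0.0000 + 0.4548·15.7216] = 6.5347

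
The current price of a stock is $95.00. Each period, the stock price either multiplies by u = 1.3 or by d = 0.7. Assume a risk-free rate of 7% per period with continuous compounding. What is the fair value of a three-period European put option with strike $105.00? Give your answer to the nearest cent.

$12.85

Risk-neutral probability p = (e^0.07 − 0.7)/(1.3 − 0.7) = 0.3725/0.6000 = 0.6208
Terminal stock prices: S_uuu = 208.7, S_uud = 112.4, S_udd = 60.51, S_ddd = 32.58
Terminal payoffs (K − S): max(-103.7, 0) = 0, max(-7.385, 0) = 0, max(44.49, 0) = 44.49, max(72.42, 0) = 72.42
Node uu (S = 160.6): V_uu = e^(−0.07)·[0.6208·0.0000 + 0.3792·0.0000] = 0.0000
Node ud (S = 86.45): V_ud = e^(−0.07)·[0.6208·0.0000 + 0.3792·44.4850] = 15.7263
Node dd (S = 46.55): V_dd = e^(−0.07)·[0.6208·44.4850 + 0.3792·72.4150] = 51.3514
Node u (S = 123.5): V_u = e^(−0.07)·[0.6208·0.0000 + 0.3792·15.7263] = 5.5596
Node d (S = 66.5): V_d = e^(−0.07)·[0.6208·15.7263 + 0.3792·51.3514] = 27.2573
Node 0 (S = 95): V_0 = e^(−0.07)·[0.6208·5.5596 + 0.3792·27.2573] = 12.8543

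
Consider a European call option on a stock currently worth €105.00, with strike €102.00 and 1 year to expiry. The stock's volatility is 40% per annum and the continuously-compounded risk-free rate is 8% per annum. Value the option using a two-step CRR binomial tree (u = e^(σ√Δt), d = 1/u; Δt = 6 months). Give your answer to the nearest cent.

CRR parameters: u = e^(σ√Δt) = e^(0.4·√0.5) = 1.3269, d = 1/u = 0.7536
Per-period rate: rΔt = 0.08·0.5 = 0.04, so R = e^0.04 = 1.0408
Risk-neutral probability p = (e^0.04 − 0.7536)/(1.3269 − 0.7536) = 0.2872/0.5733 = 0.5009
Terminal stock prices: S_uu = 184.9, S_ud = 105, S_dd = 59.64
Terminal payoffs (S − K): max(82.87, 0) = 82.87, max(3, 0) = 3, max(-42.36, 0) = 0
Node u (S = 139.3): V_u = e^(−0.04)·[0.5009·82.8687 + 0.4991·3.0000] = 41.3236
Node d (S = 79.13): V_d = e^(−0.04)·[0.5009·3.0000 + 0.4991·0.0000] = 1.4439
Node 0 (S = 105): V_0 = e^(−0.04)·[0.5009·41.3236 + 0.4991·1.4439] = 20.5816

€20.58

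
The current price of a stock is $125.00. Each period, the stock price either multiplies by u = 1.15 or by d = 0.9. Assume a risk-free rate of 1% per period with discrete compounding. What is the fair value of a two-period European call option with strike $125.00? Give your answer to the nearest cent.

$9.76

Risk-neutral probability p = (1 + 0.01 − 0.9)/(1.15 − 0.9) = 0.1100/0.2500 = 0.4400
Terminal stock prices: S_uu = 165.3, S_ud = 129.4, S_dd = 101.2
Terminal payoffs (S − K): max(40.31, 0) = 40.31, max(4.375, 0) = 4.375, max(-23.75, 0) = 0
Node u (S = 143.8): V_u = 1/1.01·[0.4400·40.3125 + 0.5600·4.3750] = 19.9876
Node d (S = 112.5): V_d = 1/1.01·[0.4400·4.3750 + 0.5600·0.0000] = 1.9059
Node 0 (S = 125): V_0 = 1/1.01·[0.4400·19.9876 + 0.5600·1.9059] = 9.7642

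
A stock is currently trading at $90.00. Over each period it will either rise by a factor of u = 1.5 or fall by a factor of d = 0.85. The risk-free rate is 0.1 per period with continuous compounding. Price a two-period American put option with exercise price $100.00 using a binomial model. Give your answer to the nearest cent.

$12.92

Risk-neutral probability p = (e^0.1 − 0.85)/(1.5 − 0.85) = 0.2552/0.6500 = 0.3926
Terminal stock prices: S_uu = 202.5, S_ud = 114.8, S_dd = 65.02
Terminal payoffs (K − S): max(-102.5, 0) = 0, max(-14.75, 0) = 0, max(34.98, 0) = 34.98
Node u (S = 135): continuation = e^(−0.1)·[0.3926·0.0000 + 0.6074·0.0000] = 0.0000; exercise value = 0.0000 ≤ continuation, so V_u = 0.0000
Node d (S = 76.5): continuation = e^(−0.1)·[0.3926·0.0000 + 0.6074·34.9750] = 19.2231; exercise value = 23.5000 > continuation, so V_d = 23.5000 (exercise)
Node 0 (S = 90): continuation = e^(−0.1)·[0.3926·0.0000 + 0.6074·23.5000] = 12.9162; exercise value = 10.0000 ≤ continuation, so V_0 = 12.9162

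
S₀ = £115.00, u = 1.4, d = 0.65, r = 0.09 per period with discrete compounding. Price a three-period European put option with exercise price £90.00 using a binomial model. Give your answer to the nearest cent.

£8.29

Risk-neutral probability p = (1 + 0.09 − 0.65)/(1.4 − 0.65) = 0.4400/0.7500 = 0.5867
Terminal stock prices: S_uuu = 315.6, S_uud = 146.5, S_udd = 68.02, S_ddd = 31.58
Terminal payoffs (K − S): max(-225.6, 0) = 0, max(-56.51, 0) = 0, max(21.98, 0) = 21.98, max(58.42, 0) = 58.42
Node uu (S = 225.4): V_uu = 1/1.09·[0.5867·0.0000 + 0.4133·0.0000] = 0.0000
Node ud (S = 104.7): V_ud = 1/1.09·[0.5867·0.0000 + 0.4133·21.9775] = 8.3340
Node dd (S = 48.59): V_dd = 1/1.09·[0.5867·21.9775 + 0.4133·58.4181] = 33.9813
Node u (S = 161): V_u = 1/1.09·[0.5867·0.0000 + 0.4133·8.3340] = 3.1603
Node d (S = 74.75): V_d = 1/1.09·[0.5867·8.3340 + 0.4133·33.9813] = 17.3714
Node 0 (S = 115): V_0 = 1/1.09·[0.5867·3.1603 + 0.4133·17.3714] = 8.2883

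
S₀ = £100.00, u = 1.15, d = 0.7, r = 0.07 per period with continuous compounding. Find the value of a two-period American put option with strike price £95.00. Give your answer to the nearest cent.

Risk-neutral probability p = (e^0.07 − 0.7)/(1.15 − 0.7) = 0.3725/0.4500 = 0.8278
Terminal stock prices: S_uu = 132.2, S_ud = 80.5, S_dd = 49
Terminal payoffs (K − S): max(-37.25, 0) = 0, max(14.5, 0) = 14.5, max(46, 0) = 46
Node u (S = 115): continuation = e^(−0.07)·[0.8278·0.0000 + 0.1722·14.5000] = 2.3281; exercise value = 0.0000 ≤ continuation, so V_u = 2.3281
Node d (S = 70): continuation = e^(−0.07)·[0.8278·14.5000 + 0.1722·46.0000] = 18.5774; exercise value = 25.0000 > continuation, so V_d = 25.0000 (exercise)
Node 0 (S = 100): continuation = e^(−0.07)·[0.8278·2.3281 + 0.1722·25.0000] = 5.8110; exercise value = 0.0000 ≤ continuation, so V_0 = 5.8110

£5.81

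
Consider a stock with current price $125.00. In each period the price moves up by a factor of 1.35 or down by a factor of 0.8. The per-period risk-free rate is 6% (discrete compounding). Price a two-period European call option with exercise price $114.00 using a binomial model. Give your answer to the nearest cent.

Risk-neutral probability p = (1 + 0.06 − 0.8)/(1.35 − 0.8) = 0.2600/0.5500 = 0.4727
Terminal stock prices: S_uu = 227.8, S_ud = 135, S_dd = 80
Terminal payoffs (S − K): max(113.8, 0) = 113.8, max(21, 0) = 21, max(-34, 0) = 0
Node u (S = 168.8): V_u = 1/1.06·[0.4727·113.8125 + 0.5273·21.0000] = 61.2028
Node d (S = 100): V_d = 1/1.06·[0.4727·21.0000 + 0.5273·0.0000] = 9.3654
Node 0 (S = 125): V_0 = 1/1.06·[0.4727·61.2028 + 0.5273·9.3654] = 31.9532

$31.95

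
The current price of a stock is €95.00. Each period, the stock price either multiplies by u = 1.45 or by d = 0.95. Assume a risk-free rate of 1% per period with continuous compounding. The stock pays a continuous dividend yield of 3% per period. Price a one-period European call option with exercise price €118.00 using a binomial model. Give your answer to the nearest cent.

Per-period risk-free factor R = e^0.01 = 1.0101; dividend-adjusted growth = e^(0.01−0.03) = 0.9802.
Risk-neutral probability p = (0.9802 − 0.95)/(1.45 − 0.95) = 0.0302/0.5000 = 0.0604
Terminal stock prices: S_u = 137.8, S_d = 90.25
Terminal payoffs (S − K): max(19.75, 0) = 19.75, max(-27.75, 0) = 0
Node 0 (S = 95): V_0 = e^(−0.01)·[0.0604·19.7500 + 0.9396·0.0000] = 1.1810

€1.18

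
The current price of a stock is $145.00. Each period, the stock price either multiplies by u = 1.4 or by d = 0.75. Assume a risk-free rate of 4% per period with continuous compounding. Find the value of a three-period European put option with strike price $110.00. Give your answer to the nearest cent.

$7.31

Risk-neutral probability p = (e^0.04 − 0.75)/(1.4 − 0.75) = 0.2908/0.6500 = 0.4474
Terminal stock prices: S_uuu = 397.9, S_uud = 213.1, S_udd = 114.2, S_ddd = 61.17
Terminal payoffs (K − S): max(-287.9, 0) = 0, max(-103.1, 0) = 0, max(-4.188, 0) = 0, max(48.83, 0) = 48.83
Node uu (S = 284.2): V_uu = e^(−0.04)·[0.4474·0.0000 + 0.5526·0.0000] = 0.0000
Node ud (S = 152.2): V_ud = e^(−0.04)·[0.4474·0.0000 + 0.5526·0.0000] = 0.0000
Node dd (S = 81.56): V_dd = e^(−0.04)·[0.4474·0.0000 + 0.5526·48.8281] = 25.9244
Node u (S = 203): V_u = e^(−0.04)·[0.4474·0.0000 + 0.5526·0.0000] = 0.0000
Node d (S = 108.8): V_d = e^(−0.04)·[0.4474·0.0000 + 0.5526·25.9244] = 13.7641
Node 0 (S = 145): V_0 = e^(−0.04)·[0.4474·0.0000 + 0.5526·13.7641] = 7.3078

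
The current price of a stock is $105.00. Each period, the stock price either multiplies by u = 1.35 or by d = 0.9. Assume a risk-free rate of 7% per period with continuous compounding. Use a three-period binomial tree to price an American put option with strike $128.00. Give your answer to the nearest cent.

Risk-neutral probability p = (e^0.07 − 0.9)/(1.35 − 0.9) = 0.1725/0.4500 = 0.3834
Terminal stock prices: S_uuu = 258.3, S_uud = 172.2, S_udd = 114.8, S_ddd = 76.55
Terminal payoffs (K − S): max(-130.3, 0) = 0, max(-44.23, 0) = 0, max(13.18, 0) = 13.18, max(51.45, 0) = 51.45
Node uu (S = 191.4): continuation = e^(−0.07)·[0.3834·0.0000 + 0.6166·0.0000] = 0.0000; exercise value = 0.0000 ≤ continuation, so V_uu = 0.0000
Node ud (S = 127.6): continuation = e^(−0.07)·[0.3834·0.0000 + 0.6166·13.1825] = 7.5794; exercise value = 0.4250 ≤ continuation, so V_ud = 7.5794
Node dd (S = 85.05): continuation = e^(−0.07)·[0.3834·13.1825 + 0.6166·51.4550] = 34.2964; exercise value = 42.9500 > continuation, so V_dd = 42.9500 (exercise)
Node u (S = 141.8): continuation = e^(−0.07)·[0.3834·0.0000 + 0.6166·7.5794] = 4.3578; exercise value = 0.0000 ≤ continuation, so V_u = 4.3578
Node d (S = 94.5): continuation = e^(−0.07)·[0.3834·7.5794 + 0.6166·42.9500] = 27.4036; exercise value = 33.5000 > continuation, so V_d = 33.5000 (exercise)
Node 0 (S = 105): continuation = e^(−0.07)·[0.3834·4.3578 + 0.6166·33.5000] = 20.8188; exercise value = 23.0000 > continuation, so V_0 = 23.0000 (exercise)

$23.00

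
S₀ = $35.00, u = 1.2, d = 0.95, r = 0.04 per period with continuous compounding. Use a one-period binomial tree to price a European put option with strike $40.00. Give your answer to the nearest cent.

Risk-neutral probability p = (e^0.04 − 0.95)/(1.2 − 0.95) = 0.0908/0.2500 = 0.3632
Terminal stock prices: S_u = 42, S_d = 33.25
Terminal payoffs (K − S): max(-2, 0) = 0, max(6.75, 0) = 6.75
Node 0 (S = 35): V_0 = e^(−0.04)·[0.3632·0.0000 + 0.6368·6.7500] = 4.1296

$4.13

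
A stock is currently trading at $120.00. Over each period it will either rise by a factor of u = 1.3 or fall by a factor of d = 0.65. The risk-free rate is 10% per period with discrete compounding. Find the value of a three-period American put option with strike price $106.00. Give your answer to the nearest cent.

Risk-neutral probability p = (1 + 0.1 − 0.65)/(1.3 − 0.65) = 0.4500/0.6500 = 0.6923
Terminal stock prices: S_uuu = 263.6, S_uud = 131.8, S_udd = 65.91, S_ddd = 32.95
Terminal payoffs (K − S): max(-157.6, 0) = 0, max(-25.82, 0) = 0, max(40.09, 0) = 40.09, max(73.05, 0) = 73.05
Node uu (S = 202.8): continuation = 1/1.1·[0.6923·0.0000 + 0.3077·0.0000] = 0.0000; exercise value = 0.0000 ≤ continuation, so V_uu = 0.0000
Node ud (S = 101.4): continuation = 1/1.1·[0.6923·0.0000 + 0.3077·40.0900] = 11.2140; exercise value = 4.6000 ≤ continuation, so V_ud = 11.2140
Node dd (S = 50.7): continuation = 1/1.1·[0.6923·40.0900 + 0.3077·73.0450] = 45.6636; exercise value = 55.3000 > continuation, so V_dd = 55.3000 (exercise)
Node u (S = 156): continuation = 1/1.1·[0.6923·0.0000 + 0.3077·11.2140] = 3.1368; exercise value = 0.0000 ≤ continuation, so V_u = 3.1368
Node d (S = 78): continuation = 1/1.1·[0.6923·11.2140 + 0.3077·55.3000] = 22.5263; exercise value = 28.0000 > continuation, so V_d = 28.0000 (exercise)
Node 0 (S = 120): continuation = 1/1.1·[0.6923·3.1368 + 0.3077·28.0000] = 9.8064; exercise value = 0.0000 ≤ continuation, so V_0 = 9.8064

$9.81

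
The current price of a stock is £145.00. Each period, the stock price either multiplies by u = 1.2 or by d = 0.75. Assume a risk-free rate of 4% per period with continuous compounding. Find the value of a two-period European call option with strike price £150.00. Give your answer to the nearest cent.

Risk-neutral probability p = (e^0.04 − 0.75)/(1.2 − 0.75) = 0.2908/0.4500 = 0.6462
Terminal stock prices: S_uu = 208.8, S_ud = 130.5, S_dd = 81.56
Terminal payoffs (S − K): max(58.8, 0) = 58.8, max(-19.5, 0) = 0, max(-68.44, 0) = 0
Node u (S = 174): V_u = e^(−0.04)·[0.6462·58.8000 + 0.3538·0.0000] = 36.5093
Node d (S = 108.8): V_d = e^(−0.04)·[0.6462·0.0000 + 0.3538·0.0000] = 0.0000
Node 0 (S = 145): V_0 = e^(−0.04)·[0.6462·36.5093 + 0.3538·0.0000] = 22.6689

£22.67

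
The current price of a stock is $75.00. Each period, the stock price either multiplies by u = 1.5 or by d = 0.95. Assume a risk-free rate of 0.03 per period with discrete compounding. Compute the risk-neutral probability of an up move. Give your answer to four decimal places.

p = 0.1455

Risk-neutral probability p = (1 + 0.03 − 0.95)/(1.5 − 0.95) = 0.0800/0.5500 = 0.1455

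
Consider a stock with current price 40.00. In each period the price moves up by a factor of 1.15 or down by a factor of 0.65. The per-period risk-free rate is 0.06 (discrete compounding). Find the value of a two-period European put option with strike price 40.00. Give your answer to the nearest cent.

Risk-neutral probability p = (1 + 0.06 − 0.65)/(1.15 − 0.65) = 0.4100/0.5000 = 0.8200
Terminal stock prices: S_uu = 52.9, S_ud = 29.9, S_dd = 16.9
Terminal payoffs (K − S): max(-12.9, 0) = 0, max(10.1, 0) = 10.1, max(23.1, 0) = 23.1
Node u (S = 46): V_u = 1/1.06·[0.8200·0.0000 + 0.1800·10.1000] = 1.7151
Node d (S = 26): V_d = 1/1.06·[0.8200·10.1000 + 0.1800·23.1000] = 11.7358
Node 0 (S = 40): V_0 = 1/1.06·[0.8200·1.7151 + 0.1800·11.7358] = 3.3197

3.32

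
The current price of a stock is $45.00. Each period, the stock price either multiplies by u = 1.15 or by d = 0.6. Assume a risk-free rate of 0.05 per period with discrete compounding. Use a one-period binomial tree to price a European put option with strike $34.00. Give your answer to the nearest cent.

$1.21

Risk-neutral probability p = (1 + 0.05 − 0.6)/(1.15 − 0.6) = 0.4500/0.5500 = 0.8182
Terminal stock prices: S_u = 51.75, S_d = 27
Terminal payoffs (K − S): max(-17.75, 0) = 0, max(7, 0) = 7
Node 0 (S = 45): V_0 = 1/1.05·[0.8182·0.0000 + 0.1818·7.0000] = 1.2121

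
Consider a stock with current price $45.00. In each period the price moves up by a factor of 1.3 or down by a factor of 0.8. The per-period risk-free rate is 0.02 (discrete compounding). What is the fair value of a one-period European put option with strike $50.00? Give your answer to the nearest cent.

$7.69

Risk-neutral probability p = (1 + 0.02 − 0.8)/(1.3 − 0.8) = 0.2200/0.5000 = 0.4400
Terminal stock prices: S_u = 58.5, S_d = 36
Terminal payoffs (K − S): max(-8.5, 0) = 0, max(14, 0) = 14
Node 0 (S = 45): V_0 = 1/1.02·[0.4400·0.0000 + 0.5600·14.0000] = 7.6863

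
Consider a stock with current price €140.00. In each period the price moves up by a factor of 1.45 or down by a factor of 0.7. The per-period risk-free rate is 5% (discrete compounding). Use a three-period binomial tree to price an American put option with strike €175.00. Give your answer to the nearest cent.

€47.77

Risk-neutral probability p = (1 + 0.05 − 0.7)/(1.45 − 0.7) = 0.3500/0.7500 = 0.4667
Terminal stock prices: S_uuu = 426.8, S_uud = 206, S_udd = 99.47, S_ddd = 48.02
Terminal payoffs (K − S): max(-251.8, 0) = 0, max(-31.05, 0) = 0, max(75.53, 0) = 75.53, max(127, 0) = 127
Node uu (S = 294.4): continuation = 1/1.05·[0.4667·0.0000 + 0.5333·0.0000] = 0.0000; exercise value = 0.0000 ≤ continuation, so V_uu = 0.0000
Node ud (S = 142.1): continuation = 1/1.05·[0.4667·0.0000 + 0.5333·75.5300] = 38.3644; exercise value = 32.9000 ≤ continuation, so V_ud = 38.3644
Node dd (S = 68.6): continuation = 1/1.05·[0.4667·75.5300 + 0.5333·126.9800] = 98.0667; exercise value = 106.4000 > continuation, so V_dd = 106.4000 (exercise)
Node u (S = 203): continuation = 1/1.05·[0.4667·0.0000 + 0.5333·38.3644] = 19.4867; exercise value = 0.0000 ≤ continuation, so V_u = 19.4867
Node d (S = 98): continuation = 1/1.05·[0.4667·38.3644 + 0.5333·106.4000] = 71.0953; exercise value = 77.0000 > continuation, so V_d = 77.0000 (exercise)
Node 0 (S = 140): continuation = 1/1.05·[0.4667·19.4867 + 0.5333·77.0000] = 47.7719; exercise value = 35.0000 ≤ continuation, so V_0 = 47.7719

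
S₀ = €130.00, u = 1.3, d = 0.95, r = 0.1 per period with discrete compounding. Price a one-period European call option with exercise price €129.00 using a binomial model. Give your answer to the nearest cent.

€15.58

Risk-neutral probability p = (1 + 0.1 − 0.95)/(1.3 − 0.95) = 0.1500/0.3500 = 0.4286
Terminal stock prices: S_u = 169, S_d = 123.5
Terminal payoffs (S − K): max(40, 0) = 40, max(-5.5, 0) = 0
Node 0 (S = 130): V_0 = 1/1.1·[0.4286·40.0000 + 0.5714·0.0000] = 15.5844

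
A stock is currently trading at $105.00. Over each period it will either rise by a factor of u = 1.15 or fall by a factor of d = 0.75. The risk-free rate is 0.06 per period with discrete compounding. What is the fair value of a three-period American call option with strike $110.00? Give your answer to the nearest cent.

$19.42

Risk-neutral probability p = (1 + 0.06 − 0.75)/(1.15 − 0.75) = 0.3100/0.4000 = 0.7750
Terminal stock prices: S_uuu = 159.7, S_uud = 104.1, S_udd = 67.92, S_ddd = 44.3
Terminal payoffs (S − K): max(49.69, 0) = 49.69, max(-5.853, 0) = 0, max(-42.08, 0) = 0, max(-65.7, 0) = 0
Node uu (S = 138.9): continuation = 1/1.06·[0.7750·49.6919 + 0.2250·0.0000] = 36.3313; exercise value = 28.8625 ≤ continuation, so V_uu = 36.3313
Node ud (S = 90.56): continuation = 1/1.06·[0.7750·0.0000 + 0.2250·0.0000] = 0.0000; exercise value = 0.0000 ≤ continuation, so V_ud = 0.0000
Node dd (S = 59.06): continuation = 1/1.06·[0.7750·0.0000 + 0.2250·0.0000] = 0.0000; exercise value = 0.0000 ≤ continuation, so V_dd = 0.0000
Node u (S = 120.7): continuation = 1/1.06·[0.7750·36.3313 + 0.2250·0.0000] = 26.5630; exercise value = 10.7500 ≤ continuation, so V_u = 26.5630
Node d (S = 78.75): continuation = 1/1.06·[0.7750·0.0000 + 0.2250·0.0000] = 0.0000; exercise value = 0.0000 ≤ continuation, so V_d = 0.0000
Node 0 (S = 105): continuation = 1/1.06·[0.7750·26.5630 + 0.2250·0.0000] = 19.4211; exercise value = 0.0000 ≤ continuation, so V_0 = 19.4211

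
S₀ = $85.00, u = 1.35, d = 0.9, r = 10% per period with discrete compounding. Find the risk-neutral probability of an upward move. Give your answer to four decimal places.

Risk-neutral probability p = (1 + 0.1 − 0.9)/(1.35 − 0.9) = 0.2000/0.4500 = 0.4444

p = 0.4444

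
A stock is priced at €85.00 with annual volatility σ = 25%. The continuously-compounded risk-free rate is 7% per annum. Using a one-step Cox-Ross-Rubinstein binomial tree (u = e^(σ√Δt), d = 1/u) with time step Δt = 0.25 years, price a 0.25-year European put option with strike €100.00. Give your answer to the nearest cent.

€13.27

CRR parameters: u = e^(σ√Δt) = e^(0.25·√0.25) = 1.1331, d = 1/u = 0.8825
Per-period rate: rΔt = 0.07·0.25 = 0.0175, so R = e^0.0175 = 1.0177
Risk-neutral probability p = (e^0.0175 − 0.8825)/(1.1331 − 0.8825) = 0.1352/0.2507 = 0.5392
Terminal stock prices: S_u = 96.32, S_d = 75.01
Terminal payoffs (K − S): max(3.682, 0) = 3.682, max(24.99, 0) = 24.99
Node 0 (S = 85): V_0 = e^(−0.0175)·[0.5392·3.6824 + 0.4608·24.9878] = 13.2652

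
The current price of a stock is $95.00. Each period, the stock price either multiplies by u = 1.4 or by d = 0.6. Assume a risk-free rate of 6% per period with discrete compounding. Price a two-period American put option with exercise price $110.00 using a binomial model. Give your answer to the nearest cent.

Risk-neutral probability p = (1 + 0.06 − 0.6)/(1.4 − 0.6) = 0.4600/0.8000 = 0.5750
Terminal stock prices: S_uu = 186.2, S_ud = 79.8, S_dd = 34.2
Terminal payoffs (K − S): max(-76.2, 0) = 0, max(30.2, 0) = 30.2, max(75.8, 0) = 75.8
Node u (S = 133): continuation = 1/1.06·[0.5750·0.0000 + 0.4250·30.2000] = 12.1085; exercise value = 0.0000 ≤ continuation, so V_u = 12.1085
Node d (S = 57): continuation = 1/1.06·[0.5750·30.2000 + 0.4250·75.8000] = 46.7736; exercise value = 53.0000 > continuation, so V_d = 53.0000 (exercise)
Node 0 (S = 95): continuation = 1/1.06·[0.5750·12.1085 + 0.4250·53.0000] = 27.8183; exercise value = 15.0000 ≤ continuation, so V_0 = 27.8183

$27.82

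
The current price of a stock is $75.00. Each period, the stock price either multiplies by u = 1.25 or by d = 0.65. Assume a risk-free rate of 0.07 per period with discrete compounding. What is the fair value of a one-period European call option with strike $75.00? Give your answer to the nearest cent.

Risk-neutral probability p = (1 + 0.07 − 0.65)/(1.25 − 0.65) = 0.4200/0.6000 = 0.7000
Terminal stock prices: S_u = 93.75, S_d = 48.75
Terminal payoffs (S − K): max(18.75, 0) = 18.75, max(-26.25, 0) = 0
Node 0 (S = 75): V_0 = 1/1.07·[0.7000·18.7500 + 0.3000·0.0000] = 12.2664

$12.27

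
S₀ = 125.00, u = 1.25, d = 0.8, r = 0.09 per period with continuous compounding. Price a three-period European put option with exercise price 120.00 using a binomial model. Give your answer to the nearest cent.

Risk-neutral probability p = (e^0.09 − 0.8)/(1.25 − 0.8) = 0.2942/0.4500 = 0.6537
Terminal stock prices: S_uuu = 244.1, S_uud = 156.2, S_udd = 100, S_ddd = 64
Terminal payoffs (K − S): max(-124.1, 0) = 0, max(-36.25, 0) = 0, max(20, 0) = 20, max(56, 0) = 56
Node uu (S = 195.3): V_uu = e^(−0.09)·[0.6537·0.0000 + 0.3463·0.0000] = 0.0000
Node ud (S = 125): V_ud = e^(−0.09)·[0.6537·0.0000 + 0.3463·20.0000] = 6.3295
Node dd (S = 80): V_dd = e^(−0.09)·[0.6537·20.0000 + 0.3463·56.0000] = 29.6717
Node u (S = 156.2): V_u = e^(−0.09)·[0.6537·0.0000 + 0.3463·6.3295] = 2.0031
Node d (S = 100): V_d = e^(−0.09)·[0.6537·6.3295 + 0.3463·29.6717] = 13.1720
Node 0 (S = 125): V_0 = e^(−0.09)·[0.6537·2.0031 + 0.3463·13.1720] = 5.3654

5.37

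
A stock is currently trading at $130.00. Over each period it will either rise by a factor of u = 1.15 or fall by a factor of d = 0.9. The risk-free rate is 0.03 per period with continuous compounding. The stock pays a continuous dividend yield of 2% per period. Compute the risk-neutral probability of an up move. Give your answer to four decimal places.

p = 0.4402

Per-period risk-free factor R = e^0.03 = 1.0305; dividend-adjusted growth = e^(0.03−0.02) = 1.0101.
Risk-neutral probability p = (1.0101 − 0.9)/(1.15 − 0.9) = 0.1101/0.2500 = 0.4402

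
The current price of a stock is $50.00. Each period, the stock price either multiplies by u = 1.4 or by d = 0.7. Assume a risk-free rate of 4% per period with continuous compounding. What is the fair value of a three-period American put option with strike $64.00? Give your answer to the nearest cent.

Risk-neutral probability p = (e^0.04 − 0.7)/(1.4 − 0.7) = 0.3408/0.7000 = 0.4869
Terminal stock prices: S_uuu = 137.2, S_uud = 68.6, S_udd = 34.3, S_ddd = 17.15
Terminal payoffs (K − S): max(-73.2, 0) = 0, max(-4.6, 0) = 0, max(29.7, 0) = 29.7, max(46.85, 0) = 46.85
Node uu (S = 98): continuation = e^(−0.04)·[0.4869·0.0000 + 0.5131·0.0000] = 0.0000; exercise value = 0.0000 ≤ continuation, so V_uu = 0.0000
Node ud (S = 49): continuation = e^(−0.04)·[0.4869·0.0000 + 0.5131·29.7000] = 14.6423; exercise value = 15.0000 > continuation, so V_ud = 15.0000 (exercise)
Node dd (S = 24.5): continuation = e^(−0.04)·[0.4869·29.7000 + 0.5131·46.8500] = 36.9905; exercise value = 39.5000 > continuation, so V_dd = 39.5000 (exercise)
Node u (S = 70): continuation = e^(−0.04)·[0.4869·0.0000 + 0.5131·15.0000] = 7.3951; exercise value = 0.0000 ≤ continuation, so V_u = 7.3951
Node d (S = 35): continuation = e^(−0.04)·[0.4869·15.0000 + 0.5131·39.5000] = 26.4905; exercise value = 29.0000 > continuation, so V_d = 29.0000 (exercise)
Node 0 (S = 50): continuation = e^(−0.04)·[0.4869·7.3951 + 0.5131·29.0000] = 17.7565; exercise value = 14.0000 ≤ continuation, so V_0 = 17.7565

$17.76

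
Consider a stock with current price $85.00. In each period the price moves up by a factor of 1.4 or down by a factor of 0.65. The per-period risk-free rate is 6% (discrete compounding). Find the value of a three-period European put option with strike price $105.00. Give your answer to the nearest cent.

$21.87

Risk-neutral probability p = (1 + 0.06 − 0.65)/(1.4 − 0.65) = 0.4100/0.7500 = 0.5467
Terminal stock prices: S_uuu = 233.2, S_uud = 108.3, S_udd = 50.28, S_ddd = 23.34
Terminal payoffs (K − S): max(-128.2, 0) = 0, max(-3.29, 0) = 0, max(54.72, 0) = 54.72, max(81.66, 0) = 81.66
Node uu (S = 166.6): V_uu = 1/1.06·[0.5467·0.0000 + 0.4533·0.0000] = 0.0000
Node ud (S = 77.35): V_ud = 1/1.06·[0.5467·0.0000 + 0.4533·54.7225] = 23.4033
Node dd (S = 35.91): V_dd = 1/1.06·[0.5467·54.7225 + 0.4533·81.6569] = 63.1441
Node u (S = 119): V_u = 1/1.06·[0.5467·0.0000 + 0.4533·23.4033] = 10.0090
Node d (S = 55.25): V_d = 1/1.06·[0.5467·23.4033 + 0.4533·63.1441] = 39.0747
Node 0 (S = 85): V_0 = 1/1.06·[0.5467·10.0090 + 0.4533·39.0747] = 21.8730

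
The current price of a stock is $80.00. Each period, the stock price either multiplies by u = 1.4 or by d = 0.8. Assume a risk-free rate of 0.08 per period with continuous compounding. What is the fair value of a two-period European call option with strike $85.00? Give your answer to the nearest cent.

$15.59

Risk-neutral probability p = (e^0.08 − 0.8)/(1.4 − 0.8) = 0.2833/0.6000 = 0.4721
Terminal stock prices: S_uu = 156.8, S_ud = 89.6, S_dd = 51.2
Terminal payoffs (S − K): max(71.8, 0) = 71.8, max(4.6, 0) = 4.6, max(-33.8, 0) = 0
Node u (S = 112): V_u = e^(−0.08)·[0.4721·71.8000 + 0.5279·4.6000] = 33.5351
Node d (S = 64): V_d = e^(−0.08)·[0.4721·4.6000 + 0.5279·0.0000] = 2.0049
Node 0 (S = 80): V_0 = e^(−0.08)·[0.4721·33.5351 + 0.5279·2.0049] = 15.5930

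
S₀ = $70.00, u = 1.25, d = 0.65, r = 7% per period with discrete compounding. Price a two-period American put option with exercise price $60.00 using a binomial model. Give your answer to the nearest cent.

$4.64

Risk-neutral probability p = (1 + 0.07 − 0.65)/(1.25 − 0.65) = 0.4200/0.6000 = 0.7000
Terminal stock prices: S_uu = 109.4, S_ud = 56.88, S_dd = 29.58
Terminal payoffs (K − S): max(-49.38, 0) = 0, max(3.125, 0) = 3.125, max(30.42, 0) = 30.42
Node u (S = 87.5): continuation = 1/1.07·[0.7000·0.0000 + 0.3000·3.1250] = 0.8762; exercise value = 0.0000 ≤ continuation, so V_u = 0.8762
Node d (S = 45.5): continuation = 1/1.07·[0.7000·3.1250 + 0.3000·30.4250] = 10.5748; exercise value = 14.5000 > continuation, so V_d = 14.5000 (exercise)
Node 0 (S = 70): continuation = 1/1.07·[0.7000·0.8762 + 0.3000·14.5000] = 4.6386; exercise value = 0.0000 ≤ continuation, so V_0 = 4.6386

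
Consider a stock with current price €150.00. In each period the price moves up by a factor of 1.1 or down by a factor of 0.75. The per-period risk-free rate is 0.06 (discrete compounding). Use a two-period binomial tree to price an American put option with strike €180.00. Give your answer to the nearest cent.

€30.00

Risk-neutral probability p = (1 + 0.06 − 0.75)/(1.1 − 0.75) = 0.3100/0.3500 = 0.8857
Terminal stock prices: S_uu = 181.5, S_ud = 123.8, S_dd = 84.38
Terminal payoffs (K − S): max(-1.5, 0) = 0, max(56.25, 0) = 56.25, max(95.62, 0) = 95.62
Node u (S = 165): continuation = 1/1.06·[0.8857·0.0000 + 0.1143·56.2500] = 6.0647; exercise value = 15.0000 > continuation, so V_u = 15.0000 (exercise)
Node d (S = 112.5): continuation = 1/1.06·[0.8857·56.2500 + 0.1143·95.6250] = 57.3113; exercise value = 67.5000 > continuation, so V_d = 67.5000 (exercise)
Node 0 (S = 150): continuation = 1/1.06·[0.8857·15.0000 + 0.1143·67.5000] = 19.8113; exercise value = 30.0000 > continuation, so V_0 = 30.0000 (exercise)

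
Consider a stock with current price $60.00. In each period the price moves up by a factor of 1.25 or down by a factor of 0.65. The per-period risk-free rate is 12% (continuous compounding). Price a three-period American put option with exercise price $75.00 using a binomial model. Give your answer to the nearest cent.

$15.00

Risk-neutral probability p = (e^0.12 − 0.65)/(1.25 − 0.65) = 0.4775/0.6000 = 0.7958
Terminal stock prices: S_uuu = 117.2, S_uud = 60.94, S_udd = 31.69, S_ddd = 16.48
Terminal payoffs (K − S): max(-42.19, 0) = 0, max(14.06, 0) = 14.06, max(43.31, 0) = 43.31, max(58.52, 0) = 58.52
Node uu (S = 93.75): continuation = e^(−0.12)·[0.7958·0.0000 + 0.2042·14.0625] = 2.5465; exercise value = 0.0000 ≤ continuation, so V_uu = 2.5465
Node ud (S = 48.75): continuation = e^(−0.12)·[0.7958·14.0625 + 0.2042·43.3125] = 17.7690; exercise value = 26.2500 > continuation, so V_ud = 26.2500 (exercise)
Node dd (S = 25.35): continuation = e^(−0.12)·[0.7958·43.3125 + 0.2042·58.5225] = 41.1690; exercise value = 49.6500 > continuation, so V_dd = 49.6500 (exercise)
Node u (S = 75): continuation = e^(−0.12)·[0.7958·2.5465 + 0.2042·26.2500] = 6.5509; exercise value = 0.0000 ≤ continuation, so V_u = 6.5509
Node d (S = 39): continuation = e^(−0.12)·[0.7958·26.2500 + 0.2042·49.6500] = 27.5190; exercise value = 36.0000 > continuation, so V_d = 36.0000 (exercise)
Node 0 (S = 60): continuation = e^(−0.12)·[0.7958·6.5509 + 0.2042·36.0000] = 11.1429; exercise value = 15.0000 > continuation, so V_0 = 15.0000 (exercise)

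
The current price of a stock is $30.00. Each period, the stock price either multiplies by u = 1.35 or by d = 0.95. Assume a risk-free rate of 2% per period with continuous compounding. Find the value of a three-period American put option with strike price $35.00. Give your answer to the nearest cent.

Risk-neutral probability p = (e^0.02 − 0.95)/(1.35 − 0.95) = 0.0702/0.4000 = 0.1755
Terminal stock prices: S_uuu = 73.81, S_uud = 51.94, S_udd = 36.55, S_ddd = 25.72
Terminal payoffs (K − S): max(-38.81, 0) = 0, max(-16.94, 0) = 0, max(-1.551, 0) = 0, max(9.279, 0) = 9.279
Node uu (S = 54.68): continuation = e^(−0.02)·[0.1755·0.0000 + 0.8245·0.0000] = 0.0000; exercise value = 0.0000 ≤ continuation, so V_uu = 0.0000
Node ud (S = 38.48): continuation = e^(−0.02)·[0.1755·0.0000 + 0.8245·0.0000] = 0.0000; exercise value = 0.0000 ≤ continuation, so V_ud = 0.0000
Node dd (S = 27.07): continuation = e^(−0.02)·[0.1755·0.0000 + 0.8245·9.2788] = 7.4988; exercise value = 7.9250 > continuation, so V_dd = 7.9250 (exercise)
Node u (S = 40.5): continuation = e^(−0.02)·[0.1755·0.0000 + 0.8245·0.0000] = 0.0000; exercise value = 0.0000 ≤ continuation, so V_u = 0.0000
Node d (S = 28.5): continuation = e^(−0.02)·[0.1755·0.0000 + 0.8245·7.9250] = 6.4048; exercise value = 6.5000 > continuation, so V_d = 6.5000 (exercise)
Node 0 (S = 30): continuation = e^(−0.02)·[0.1755·0.0000 + 0.8245·6.5000] = 5.2531; exercise value = 5.0000 ≤ continuation, so V_0 = 5.2531

$5.25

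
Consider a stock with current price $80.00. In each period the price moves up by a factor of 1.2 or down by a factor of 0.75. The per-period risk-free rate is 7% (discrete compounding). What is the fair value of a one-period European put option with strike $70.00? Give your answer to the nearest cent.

Risk-neutral probability p = (1 + 0.07 − 0.75)/(1.2 − 0.75) = 0.3200/0.4500 = 0.7111
Terminal stock prices: S_u = 96, S_d = 60
Terminal payoffs (K − S): max(-26, 0) = 0, max(10, 0) = 10
Node 0 (S = 80): V_0 = 1/1.07·[0.7111·0.0000 + 0.2889·10.0000] = 2.6999

$2.70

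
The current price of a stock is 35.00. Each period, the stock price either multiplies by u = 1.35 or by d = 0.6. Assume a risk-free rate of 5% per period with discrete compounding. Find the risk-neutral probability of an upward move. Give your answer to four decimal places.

Risk-neutral probability p = (1 + 0.05 − 0.6)/(1.35 − 0.6) = 0.4500/0.7500 = 0.6000

p = 0.6000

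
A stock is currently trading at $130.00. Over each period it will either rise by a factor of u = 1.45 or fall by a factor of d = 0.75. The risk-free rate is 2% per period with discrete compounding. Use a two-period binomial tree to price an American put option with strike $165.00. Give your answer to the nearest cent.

$46.03

Risk-neutral probability p = (1 + 0.02 − 0.75)/(1.45 − 0.75) = 0.2700/0.7000 = 0.3857
Terminal stock prices: S_uu = 273.3, S_ud = 141.4, S_dd = 73.12
Terminal payoffs (K − S): max(-108.3, 0) = 0, max(23.62, 0) = 23.62, max(91.88, 0) = 91.88
Node u (S = 188.5): continuation = 1/1.02·[0.3857·0.0000 + 0.6143·23.6250] = 14.2279; exercise value = 0.0000 ≤ continuation, so V_u = 14.2279
Node d (S = 97.5): continuation = 1/1.02·[0.3857·23.6250 + 0.6143·91.8750] = 64.2647; exercise value = 67.5000 > continuation, so V_d = 67.5000 (exercise)
Node 0 (S = 130): continuation = 1/1.02·[0.3857·14.2279 + 0.6143·67.5000] = 46.0316; exercise value = 35.0000 ≤ continuation, so V_0 = 46.0316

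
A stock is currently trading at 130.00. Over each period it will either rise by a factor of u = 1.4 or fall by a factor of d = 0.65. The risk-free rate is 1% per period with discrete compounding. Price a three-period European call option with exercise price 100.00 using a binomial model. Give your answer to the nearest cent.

50.45

Risk-neutral probability p = (1 + 0.01 − 0.65)/(1.4 − 0.65) = 0.3600/0.7500 = 0.4800
Terminal stock prices: S_uuu = 356.7, S_uud = 165.6, S_udd = 76.9, S_ddd = 35.7
Terminal payoffs (S − K): max(256.7, 0) = 256.7, max(65.62, 0) = 65.62, max(-23.1, 0) = 0, max(-64.3, 0) = 0
Node uu (S = 254.8): V_uu = 1/1.01·[0.4800·256.7200 + 0.5200·65.6200] = 155.7901
Node ud (S = 118.3): V_ud = 1/1.01·[0.4800·65.6200 + 0.5200·0.0000] = 31.1857
Node dd (S = 54.93): V_dd = 1/1.01·[0.4800·0.0000 + 0.5200·0.0000] = 0.0000
Node u (S = 182): V_u = 1/1.01·[0.4800·155.7901 + 0.5200·31.1857] = 90.0949
Node d (S = 84.5): V_d = 1/1.01·[0.4800·31.1857 + 0.5200·0.0000] = 14.8209
Node 0 (S = 130): V_0 = 1/1.01·[0.4800·90.0949 + 0.5200·14.8209] = 50.4480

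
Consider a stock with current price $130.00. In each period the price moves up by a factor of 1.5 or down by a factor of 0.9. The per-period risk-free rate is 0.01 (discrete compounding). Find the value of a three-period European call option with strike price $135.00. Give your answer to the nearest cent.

$20.24

Risk-neutral probability p = (1 + 0.01 − 0.9)/(1.5 − 0.9) = 0.1100/0.6000 = 0.1833
Terminal stock prices: S_uuu = 438.8, S_uud = 263.2, S_udd = 158, S_ddd = 94.77
Terminal payoffs (S − K): max(303.8, 0) = 303.8, max(128.2, 0) = 128.2, max(22.95, 0) = 22.95, max(-40.23, 0) = 0
Node uu (S = 292.5): V_uu = 1/1.01·[0.1833·303.7500 + 0.8167·128.2500] = 158.8366
Node ud (S = 175.5): V_ud = 1/1.01·[0.1833·128.2500 + 0.8167·22.9500] = 41.8366
Node dd (S = 105.3): V_dd = 1/1.01·[0.1833·22.9500 + 0.8167·0.0000] = 4.1658
Node u (S = 195): V_u = 1/1.01·[0.1833·158.8366 + 0.8167·41.8366] = 62.6600
Node d (S = 117): V_d = 1/1.01·[0.1833·41.8366 + 0.8167·4.1658] = 10.9625
Node 0 (S = 130): V_0 = 1/1.01·[0.1833·62.6600 + 0.8167·10.9625] = 20.2380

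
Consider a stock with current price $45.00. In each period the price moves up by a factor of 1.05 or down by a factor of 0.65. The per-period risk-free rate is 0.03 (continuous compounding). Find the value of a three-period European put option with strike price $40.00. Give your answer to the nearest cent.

$1.07

Risk-neutral probability p = (e^0.03 − 0.65)/(1.05 − 0.65) = 0.3805/0.4000 = 0.9511
Terminal stock prices: S_uuu = 52.09, S_uud = 32.25, S_udd = 19.96, S_ddd = 12.36
Terminal payoffs (K − S): max(-12.09, 0) = 0, max(7.752, 0) = 7.752, max(20.04, 0) = 20.04, max(27.64, 0) = 27.64
Node uu (S = 49.61): V_uu = e^(−0.03)·[0.9511·0.0000 + 0.0489·7.7519] = 0.3676
Node ud (S = 30.71): V_ud = e^(−0.03)·[0.9511·7.7519 + 0.0489·20.0369] = 8.1053
Node dd (S = 19.01): V_dd = e^(−0.03)·[0.9511·20.0369 + 0.0489·27.6419] = 19.8053
Node u (S = 47.25): V_u = e^(−0.03)·[0.9511·0.3676 + 0.0489·8.1053] = 0.7236
Node d (S = 29.25): V_d = e^(−0.03)·[0.9511·8.1053 + 0.0489·19.8053] = 8.4206
Node 0 (S = 45): V_0 = e^(−0.03)·[0.9511·0.7236 + 0.0489·8.4206] = 1.0672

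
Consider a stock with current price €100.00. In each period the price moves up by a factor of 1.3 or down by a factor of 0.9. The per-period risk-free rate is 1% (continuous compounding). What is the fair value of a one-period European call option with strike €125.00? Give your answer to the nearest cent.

Risk-neutral probability p = (e^0.01 − 0.9)/(1.3 − 0.9) = 0.1101/0.4000 = 0.2751
Terminal stock prices: S_u = 130, S_d = 90
Terminal payoffs (S − K): max(5, 0) = 5, max(-35, 0) = 0
Node 0 (S = 100): V_0 = e^(−0.01)·[0.2751·5.0000 + 0.7249·0.0000] = 1.3619

€1.36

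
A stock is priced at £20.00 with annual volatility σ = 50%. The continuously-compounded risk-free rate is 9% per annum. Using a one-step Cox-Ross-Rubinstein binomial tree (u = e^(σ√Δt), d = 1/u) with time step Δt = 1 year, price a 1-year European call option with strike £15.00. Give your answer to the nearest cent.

£7.69

CRR parameters: u = e^(σ√Δt) = e^(0.5·√1) = 1.6487, d = 1/u = 0.6065
Per-period rate: rΔt = 0.09·1 = 0.09, so R = e^0.09 = 1.0942
Risk-neutral probability p = (e^0.09 − 0.6065)/(1.6487 − 0.6065) = 0.4876/1.0422 = 0.4679
Terminal stock prices: S_u = 32.97, S_d = 12.13
Terminal payoffs (S − K): max(17.97, 0) = 17.97, max(-2.869, 0) = 0
Node 0 (S = 20): V_0 = e^(−0.09)·[0.4679·17.9744 + 0.5321·0.0000] = 7.6864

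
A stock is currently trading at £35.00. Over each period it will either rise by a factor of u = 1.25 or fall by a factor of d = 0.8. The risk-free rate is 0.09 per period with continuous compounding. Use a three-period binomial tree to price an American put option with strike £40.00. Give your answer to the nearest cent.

£5.00

Risk-neutral probability p = (e^0.09 − 0.8)/(1.25 − 0.8) = 0.2942/0.4500 = 0.6537
Terminal stock prices: S_uuu = 68.36, S_uud = 43.75, S_udd = 28, S_ddd = 17.92
Terminal payoffs (K − S): max(-28.36, 0) = 0, max(-3.75, 0) = 0, max(12, 0) = 12, max(22.08, 0) = 22.08
Node uu (S = 54.69): continuation = e^(−0.09)·[0.6537·0.0000 + 0.3463·0.0000] = 0.0000; exercise value = 0.0000 ≤ continuation, so V_uu = 0.0000
Node ud (S = 35): continuation = e^(−0.09)·[0.6537·0.0000 + 0.3463·12.0000] = 3.7977; exercise value = 5.0000 > continuation, so V_ud = 5.0000 (exercise)
Node dd (S = 22.4): continuation = e^(−0.09)·[0.6537·12.0000 + 0.3463·22.0800] = 14.1572; exercise value = 17.6000 > continuation, so V_dd = 17.6000 (exercise)
Node u (S = 43.75): continuation = e^(−0.09)·[0.6537·0.0000 + 0.3463·5.0000] = 1.5824; exercise value = 0.0000 ≤ continuation, so V_u = 1.5824
Node d (S = 28): continuation = e^(−0.09)·[0.6537·5.0000 + 0.3463·17.6000] = 8.5572; exercise value = 12.0000 > continuation, so V_d = 12.0000 (exercise)
Node 0 (S = 35): continuation = e^(−0.09)·[0.6537·1.5824 + 0.3463·12.0000] = 4.7431; exercise value = 5.0000 > continuation, so V_0 = 5.0000 (exercise)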